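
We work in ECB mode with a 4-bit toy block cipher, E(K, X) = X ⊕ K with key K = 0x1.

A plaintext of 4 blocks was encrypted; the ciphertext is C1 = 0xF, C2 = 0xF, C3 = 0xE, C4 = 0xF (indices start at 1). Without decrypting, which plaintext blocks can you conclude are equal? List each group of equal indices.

P1 = P2 = P4

ECB encrypts each block independently with the same key, so equal ciphertext blocks imply equal plaintext blocks.
C1 = C2 = C4 = 0xF, so P1 = P2 = P4.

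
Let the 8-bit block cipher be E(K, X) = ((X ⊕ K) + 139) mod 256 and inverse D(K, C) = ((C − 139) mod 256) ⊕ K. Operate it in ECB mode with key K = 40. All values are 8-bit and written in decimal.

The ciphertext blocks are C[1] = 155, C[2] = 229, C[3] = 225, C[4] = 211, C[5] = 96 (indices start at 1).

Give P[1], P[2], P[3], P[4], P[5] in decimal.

ECB decryption: P_i = D(K, C_i).
P[1]: D(K, 155) = 56.
P[2]: D(K, 229) = 114.
P[3]: D(K, 225) = 126.
P[4]: D(K, 211) = 96.
P[5]: D(K, 96) = 253.

P[1] = 56, P[2] = 114, P[3] = 126, P[4] = 96, P[5] = 253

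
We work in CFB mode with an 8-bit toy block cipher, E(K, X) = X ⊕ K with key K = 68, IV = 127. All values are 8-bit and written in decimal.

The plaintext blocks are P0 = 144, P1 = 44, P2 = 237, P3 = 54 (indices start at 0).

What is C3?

CFB encryption: C_i = P_i ⊕ E(K, C_{i−1}), with C_{−1} = IV.
C0: E(K, 127) = 59; 144 ⊕ 59 = 171.
C1: E(K, 171) = 239; 44 ⊕ 239 = 195.
C2: E(K, 195) = 135; 237 ⊕ 135 = 106.
C3: E(K, 106) = 46; 54 ⊕ 46 = 24.

C3 = 24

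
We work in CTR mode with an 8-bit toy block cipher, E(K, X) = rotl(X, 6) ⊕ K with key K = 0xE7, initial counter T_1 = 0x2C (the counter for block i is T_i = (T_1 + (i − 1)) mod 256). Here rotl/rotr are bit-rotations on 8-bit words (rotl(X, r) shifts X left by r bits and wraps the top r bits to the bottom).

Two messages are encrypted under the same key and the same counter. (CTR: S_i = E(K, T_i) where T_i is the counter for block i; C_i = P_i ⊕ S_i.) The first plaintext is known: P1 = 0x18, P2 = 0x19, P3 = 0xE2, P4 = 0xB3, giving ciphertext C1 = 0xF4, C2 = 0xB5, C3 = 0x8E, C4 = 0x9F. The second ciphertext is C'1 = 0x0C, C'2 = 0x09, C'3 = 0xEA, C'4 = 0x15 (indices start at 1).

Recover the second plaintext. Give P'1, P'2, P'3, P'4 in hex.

In CTR with a reused counter, both messages share the same keystream S_i, so C_i ⊕ C'_i = P_i ⊕ P'_i and thus P'_i = P_i ⊕ C_i ⊕ C'_i.
P'1: 0x18 ⊕ 0xF4 ⊕ 0x0C = 0xE0.
P'2: 0x19 ⊕ 0xB5 ⊕ 0x09 = 0xA5.
P'3: 0xE2 ⊕ 0x8E ⊕ 0xEA = 0x86.
P'4: 0xB3 ⊕ 0x9F ⊕ 0x15 = 0x39.

P'1 = 0xE0, P'2 = 0xA5, P'3 = 0x86, P'4 = 0x39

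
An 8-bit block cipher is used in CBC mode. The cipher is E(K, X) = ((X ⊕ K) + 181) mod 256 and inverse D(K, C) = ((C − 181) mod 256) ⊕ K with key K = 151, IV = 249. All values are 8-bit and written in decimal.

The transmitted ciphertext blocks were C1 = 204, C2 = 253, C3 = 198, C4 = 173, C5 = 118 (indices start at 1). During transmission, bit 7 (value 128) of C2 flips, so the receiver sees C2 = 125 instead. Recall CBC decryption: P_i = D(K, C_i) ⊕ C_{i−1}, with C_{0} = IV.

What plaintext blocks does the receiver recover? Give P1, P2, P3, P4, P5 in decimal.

P1 = 121, P2 = 147, P3 = 251, P4 = 169, P5 = 251

Only C2 changed, to 125. In CBC, a change in C_i garbles P_i and flips the same bit in P_{i+1}. Decrypting the received ciphertext:
P1: D(K, 204) = 128; 128 ⊕ 249 = 121.
P2: D(K, 125) = 95; 95 ⊕ 204 = 147.
P3: D(K, 198) = 134; 134 ⊕ 125 = 251.
P4: D(K, 173) = 111; 111 ⊕ 198 = 169.
P5: D(K, 118) = 86; 86 ⊕ 173 = 251.
Blocks that differ from the original plaintext: P2, P3.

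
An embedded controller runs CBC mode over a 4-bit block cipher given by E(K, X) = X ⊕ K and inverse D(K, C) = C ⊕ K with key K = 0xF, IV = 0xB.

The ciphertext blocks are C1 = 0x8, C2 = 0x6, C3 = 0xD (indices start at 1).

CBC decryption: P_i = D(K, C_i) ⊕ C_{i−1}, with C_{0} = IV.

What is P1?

P1 = 0xC

P1: D(K, 0x8) = 0x7; 0x7 ⊕ 0xB = 0xC.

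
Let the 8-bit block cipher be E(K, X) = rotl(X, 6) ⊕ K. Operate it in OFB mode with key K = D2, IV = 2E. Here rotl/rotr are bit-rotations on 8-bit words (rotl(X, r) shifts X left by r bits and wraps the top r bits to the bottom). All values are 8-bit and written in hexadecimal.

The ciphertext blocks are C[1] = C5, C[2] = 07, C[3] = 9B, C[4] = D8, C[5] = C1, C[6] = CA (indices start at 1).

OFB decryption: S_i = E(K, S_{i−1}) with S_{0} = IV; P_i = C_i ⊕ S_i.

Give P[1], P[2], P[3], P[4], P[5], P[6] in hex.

P[1]: S = E(K, 2E) = 59; C5 ⊕ 59 = 9C.
P[2]: S = E(K, 59) = 84; 07 ⊕ 84 = 83.
P[3]: S = E(K, 84) = F3; 9B ⊕ F3 = 68.
P[4]: S = E(K, F3) = 2E; D8 ⊕ 2E = F6.
P[5]: S = E(K, 2E) = 59; C1 ⊕ 59 = 98.
P[6]: S = E(K, 59) = 84; CA ⊕ 84 = 4E.

P[1] = 9C, P[2] = 83, P[3] = 68, P[4] = F6, P[5] = 98, P[6] = 4E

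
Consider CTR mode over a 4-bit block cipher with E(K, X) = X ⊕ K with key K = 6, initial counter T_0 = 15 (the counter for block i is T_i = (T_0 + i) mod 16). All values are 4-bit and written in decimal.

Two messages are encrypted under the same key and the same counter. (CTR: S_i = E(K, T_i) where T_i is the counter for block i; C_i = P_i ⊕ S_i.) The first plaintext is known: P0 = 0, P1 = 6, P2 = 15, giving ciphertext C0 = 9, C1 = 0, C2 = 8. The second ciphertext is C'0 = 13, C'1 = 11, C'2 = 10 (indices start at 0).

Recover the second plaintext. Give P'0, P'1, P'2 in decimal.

P'0 = 4, P'1 = 13, P'2 = 13

In CTR with a reused counter, both messages share the same keystream S_i, so C_i ⊕ C'_i = P_i ⊕ P'_i and thus P'_i = P_i ⊕ C_i ⊕ C'_i.
P'0: 0 ⊕ 9 ⊕ 13 = 4.
P'1: 6 ⊕ 0 ⊕ 11 = 13.
P'2: 15 ⊕ 8 ⊕ 10 = 13.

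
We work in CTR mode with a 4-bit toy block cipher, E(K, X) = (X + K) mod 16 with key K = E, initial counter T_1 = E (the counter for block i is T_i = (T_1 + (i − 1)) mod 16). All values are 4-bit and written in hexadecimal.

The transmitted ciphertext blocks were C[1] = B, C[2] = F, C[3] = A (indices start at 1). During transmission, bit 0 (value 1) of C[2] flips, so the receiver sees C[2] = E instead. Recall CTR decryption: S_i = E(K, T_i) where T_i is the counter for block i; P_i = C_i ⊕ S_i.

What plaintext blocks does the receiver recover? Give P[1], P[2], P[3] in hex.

P[1] = 7, P[2] = 3, P[3] = 4

Only C[2] changed, to E. In CTR, a change in C_i flips the same bit in P_i only; the keystream is unaffected. Decrypting the received ciphertext:
P[1]: T = E, S = E(K, T) = C; B ⊕ C = 7.
P[2]: T = F, S = E(K, T) = D; E ⊕ D = 3.
P[3]: T = 0, S = E(K, T) = E; A ⊕ E = 4.
Blocks that differ from the original plaintext: P[2].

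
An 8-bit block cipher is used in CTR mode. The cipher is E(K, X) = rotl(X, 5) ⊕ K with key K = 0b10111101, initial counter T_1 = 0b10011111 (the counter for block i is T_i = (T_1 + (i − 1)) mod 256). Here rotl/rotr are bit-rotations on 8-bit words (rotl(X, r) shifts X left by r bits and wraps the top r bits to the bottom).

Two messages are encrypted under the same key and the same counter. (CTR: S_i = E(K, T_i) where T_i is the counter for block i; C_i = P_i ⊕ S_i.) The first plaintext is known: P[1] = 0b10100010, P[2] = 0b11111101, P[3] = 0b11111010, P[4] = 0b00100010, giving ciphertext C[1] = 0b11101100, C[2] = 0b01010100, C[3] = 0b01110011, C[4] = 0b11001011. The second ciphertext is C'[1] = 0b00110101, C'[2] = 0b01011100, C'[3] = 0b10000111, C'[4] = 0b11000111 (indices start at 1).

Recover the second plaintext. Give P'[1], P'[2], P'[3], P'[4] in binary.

In CTR with a reused counter, both messages share the same keystream S_i, so C_i ⊕ C'_i = P_i ⊕ P'_i and thus P'_i = P_i ⊕ C_i ⊕ C'_i.
P'[1]: 0b10100010 ⊕ 0b11101100 ⊕ 0b00110101 = 0b01111011.
P'[2]: 0b11111101 ⊕ 0b01010100 ⊕ 0b01011100 = 0b11110101.
P'[3]: 0b11111010 ⊕ 0b01110011 ⊕ 0b10000111 = 0b00001110.
P'[4]: 0b00100010 ⊕ 0b11001011 ⊕ 0b11000111 = 0b00101110.

P'[1] = 0b01111011, P'[2] = 0b11110101, P'[3] = 0b00001110, P'[4] = 0b00101110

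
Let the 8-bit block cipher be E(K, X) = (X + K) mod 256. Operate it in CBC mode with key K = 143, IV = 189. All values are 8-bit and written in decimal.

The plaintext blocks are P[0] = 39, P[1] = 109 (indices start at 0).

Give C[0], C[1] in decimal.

CBC encryption: C_i = E(K, P_i ⊕ C_{i−1}), with C_{−1} = IV.
C[0]: P[0] ⊕ 189 = 154; E(K, 154) = 41.
C[1]: P[1] ⊕ 41 = 68; E(K, 68) = 211.

C[0] = 41, C[1] = 211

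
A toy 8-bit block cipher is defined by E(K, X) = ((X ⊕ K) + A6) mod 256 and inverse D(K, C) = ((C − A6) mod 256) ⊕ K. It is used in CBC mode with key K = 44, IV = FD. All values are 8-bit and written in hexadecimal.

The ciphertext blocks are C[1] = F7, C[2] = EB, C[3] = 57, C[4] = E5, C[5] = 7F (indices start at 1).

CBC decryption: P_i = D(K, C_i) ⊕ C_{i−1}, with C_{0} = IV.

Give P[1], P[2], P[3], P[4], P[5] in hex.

P[1] = E8, P[2] = F6, P[3] = 1E, P[4] = 2C, P[5] = 78

P[1]: D(K, F7) = 15; 15 ⊕ FD = E8.
P[2]: D(K, EB) = 01; 01 ⊕ F7 = F6.
P[3]: D(K, 57) = F5; F5 ⊕ EB = 1E.
P[4]: D(K, E5) = 7B; 7B ⊕ 57 = 2C.
P[5]: D(K, 7F) = 9D; 9D ⊕ E5 = 78.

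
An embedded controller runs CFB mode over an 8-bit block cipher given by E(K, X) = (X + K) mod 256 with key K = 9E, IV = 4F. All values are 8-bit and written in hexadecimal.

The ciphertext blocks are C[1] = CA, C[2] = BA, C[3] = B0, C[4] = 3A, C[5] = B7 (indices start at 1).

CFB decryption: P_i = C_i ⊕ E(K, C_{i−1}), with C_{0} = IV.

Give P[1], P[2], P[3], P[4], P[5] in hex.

P[1]: E(K, 4F) = ED; CA ⊕ ED = 27.
P[2]: E(K, CA) = 68; BA ⊕ 68 = D2.
P[3]: E(K, BA) = 58; B0 ⊕ 58 = E8.
P[4]: E(K, B0) = 4E; 3A ⊕ 4E = 74.
P[5]: E(K, 3A) = D8; B7 ⊕ D8 = 6F.

P[1] = 27, P[2] = D2, P[3] = E8, P[4] = 74, P[5] = 6F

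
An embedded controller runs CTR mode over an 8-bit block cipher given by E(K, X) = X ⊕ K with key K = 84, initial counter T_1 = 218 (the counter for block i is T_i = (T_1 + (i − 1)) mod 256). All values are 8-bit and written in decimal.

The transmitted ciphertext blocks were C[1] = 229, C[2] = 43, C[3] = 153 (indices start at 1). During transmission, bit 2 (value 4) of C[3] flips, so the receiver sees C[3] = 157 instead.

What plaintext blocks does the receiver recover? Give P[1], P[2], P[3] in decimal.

P[1] = 107, P[2] = 164, P[3] = 21

CTR decryption: S_i = E(K, T_i) where T_i is the counter for block i; P_i = C_i ⊕ S_i.
Only C[3] changed, to 157. In CTR, a change in C_i flips the same bit in P_i only; the keystream is unaffected. Decrypting the received ciphertext:
P[1]: T = 218, S = E(K, T) = 142; 229 ⊕ 142 = 107.
P[2]: T = 219, S = E(K, T) = 143; 43 ⊕ 143 = 164.
P[3]: T = 220, S = E(K, T) = 136; 157 ⊕ 136 = 21.
Blocks that differ from the original plaintext: P[3].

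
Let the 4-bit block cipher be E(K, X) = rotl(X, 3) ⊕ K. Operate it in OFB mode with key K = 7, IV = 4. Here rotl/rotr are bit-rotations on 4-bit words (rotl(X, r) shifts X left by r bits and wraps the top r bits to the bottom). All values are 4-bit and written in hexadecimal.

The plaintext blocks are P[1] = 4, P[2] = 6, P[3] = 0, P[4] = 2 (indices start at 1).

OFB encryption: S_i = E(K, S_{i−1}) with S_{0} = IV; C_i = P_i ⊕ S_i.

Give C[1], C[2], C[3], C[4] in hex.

C[1] = 1, C[2] = B, C[3] = 9, C[4] = 9

C[1]: S = E(K, 4) = 5; 4 ⊕ 5 = 1.
C[2]: S = E(K, 5) = D; 6 ⊕ D = B.
C[3]: S = E(K, D) = 9; 0 ⊕ 9 = 9.
C[4]: S = E(K, 9) = B; 2 ⊕ B = 9.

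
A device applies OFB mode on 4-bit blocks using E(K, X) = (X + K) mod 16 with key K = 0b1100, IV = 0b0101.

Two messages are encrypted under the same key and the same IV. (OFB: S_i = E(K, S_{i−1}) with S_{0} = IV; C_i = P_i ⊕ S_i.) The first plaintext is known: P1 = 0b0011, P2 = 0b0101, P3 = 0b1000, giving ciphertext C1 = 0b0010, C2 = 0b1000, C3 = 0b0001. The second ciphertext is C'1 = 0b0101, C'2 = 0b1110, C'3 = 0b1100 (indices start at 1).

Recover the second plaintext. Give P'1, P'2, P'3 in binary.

P'1 = 0b0100, P'2 = 0b0011, P'3 = 0b0101

In OFB with a reused IV, both messages share the same keystream S_i, so C_i ⊕ C'_i = P_i ⊕ P'_i and thus P'_i = P_i ⊕ C_i ⊕ C'_i.
P'1: 0b0011 ⊕ 0b0010 ⊕ 0b0101 = 0b0100.
P'2: 0b0101 ⊕ 0b1000 ⊕ 0b1110 = 0b0011.
P'3: 0b1000 ⊕ 0b0001 ⊕ 0b1100 = 0b0101.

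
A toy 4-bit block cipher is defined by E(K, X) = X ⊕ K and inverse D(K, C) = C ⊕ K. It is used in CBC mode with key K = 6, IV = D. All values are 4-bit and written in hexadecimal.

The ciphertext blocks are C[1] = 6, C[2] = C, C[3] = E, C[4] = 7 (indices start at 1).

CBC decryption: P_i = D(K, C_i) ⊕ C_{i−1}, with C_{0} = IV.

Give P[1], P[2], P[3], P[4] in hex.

P[1]: D(K, 6) = 0; 0 ⊕ D = D.
P[2]: D(K, C) = A; A ⊕ 6 = C.
P[3]: D(K, E) = 8; 8 ⊕ C = 4.
P[4]: D(K, 7) = 1; 1 ⊕ E = F.

P[1] = D, P[2] = C, P[3] = 4, P[4] = F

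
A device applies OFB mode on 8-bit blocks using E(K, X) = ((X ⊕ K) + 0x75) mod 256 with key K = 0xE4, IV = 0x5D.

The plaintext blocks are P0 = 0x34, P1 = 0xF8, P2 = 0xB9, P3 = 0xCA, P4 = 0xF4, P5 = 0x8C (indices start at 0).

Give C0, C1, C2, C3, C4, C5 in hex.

OFB encryption: S_i = E(K, S_{i−1}) with S_{−1} = IV; C_i = P_i ⊕ S_i.
C0: S = E(K, 0x5D) = 0x2E; 0x34 ⊕ 0x2E = 0x1A.
C1: S = E(K, 0x2E) = 0x3F; 0xF8 ⊕ 0x3F = 0xC7.
C2: S = E(K, 0x3F) = 0x50; 0xB9 ⊕ 0x50 = 0xE9.
C3: S = E(K, 0x50) = 0x29; 0xCA ⊕ 0x29 = 0xE3.
C4: S = E(K, 0x29) = 0x42; 0xF4 ⊕ 0x42 = 0xB6.
C5: S = E(K, 0x42) = 0x1B; 0x8C ⊕ 0x1B = 0x97.

C0 = 0x1A, C1 = 0xC7, C2 = 0xE9, C3 = 0xE3, C4 = 0xB6, C5 = 0x97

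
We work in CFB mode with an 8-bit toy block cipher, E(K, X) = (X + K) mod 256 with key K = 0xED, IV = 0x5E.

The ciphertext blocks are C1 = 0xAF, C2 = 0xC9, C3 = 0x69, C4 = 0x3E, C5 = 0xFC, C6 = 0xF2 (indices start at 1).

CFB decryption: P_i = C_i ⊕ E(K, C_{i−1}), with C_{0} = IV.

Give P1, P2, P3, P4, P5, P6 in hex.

P1 = 0xE4, P2 = 0x55, P3 = 0xDF, P4 = 0x68, P5 = 0xD7, P6 = 0x1B

P1: E(K, 0x5E) = 0x4B; 0xAF ⊕ 0x4B = 0xE4.
P2: E(K, 0xAF) = 0x9C; 0xC9 ⊕ 0x9C = 0x55.
P3: E(K, 0xC9) = 0xB6; 0x69 ⊕ 0xB6 = 0xDF.
P4: E(K, 0x69) = 0x56; 0x3E ⊕ 0x56 = 0x68.
P5: E(K, 0x3E) = 0x2B; 0xFC ⊕ 0x2B = 0xD7.
P6: E(K, 0xFC) = 0xE9; 0xF2 ⊕ 0xE9 = 0x1B.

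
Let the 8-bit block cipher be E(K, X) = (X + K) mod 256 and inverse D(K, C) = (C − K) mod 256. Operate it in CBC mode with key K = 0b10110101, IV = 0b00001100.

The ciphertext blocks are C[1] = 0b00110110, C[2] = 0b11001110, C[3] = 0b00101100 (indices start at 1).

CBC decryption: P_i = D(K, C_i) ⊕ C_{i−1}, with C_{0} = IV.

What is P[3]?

P[3]: D(K, 0b00101100) = 0b01110111; 0b01110111 ⊕ 0b11001110 = 0b10111001.

P[3] = 0b10111001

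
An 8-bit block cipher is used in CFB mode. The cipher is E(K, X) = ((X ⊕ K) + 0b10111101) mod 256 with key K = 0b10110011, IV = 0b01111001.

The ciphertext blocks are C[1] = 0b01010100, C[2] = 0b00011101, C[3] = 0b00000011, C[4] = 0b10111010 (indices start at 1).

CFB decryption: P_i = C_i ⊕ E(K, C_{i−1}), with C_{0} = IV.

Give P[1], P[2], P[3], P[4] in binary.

P[1] = 0b11010011, P[2] = 0b10111001, P[3] = 0b01101000, P[4] = 0b11010111

P[1]: E(K, 0b01111001) = 0b10000111; 0b01010100 ⊕ 0b10000111 = 0b11010011.
P[2]: E(K, 0b01010100) = 0b10100100; 0b00011101 ⊕ 0b10100100 = 0b10111001.
P[3]: E(K, 0b00011101) = 0b01101011; 0b00000011 ⊕ 0b01101011 = 0b01101000.
P[4]: E(K, 0b00000011) = 0b01101101; 0b10111010 ⊕ 0b01101101 = 0b11010111.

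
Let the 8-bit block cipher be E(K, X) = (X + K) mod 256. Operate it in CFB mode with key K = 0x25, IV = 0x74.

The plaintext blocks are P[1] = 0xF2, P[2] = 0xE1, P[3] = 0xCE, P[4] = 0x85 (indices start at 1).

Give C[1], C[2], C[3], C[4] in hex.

CFB encryption: C_i = P_i ⊕ E(K, C_{i−1}), with C_{0} = IV.
C[1]: E(K, 0x74) = 0x99; 0xF2 ⊕ 0x99 = 0x6B.
C[2]: E(K, 0x6B) = 0x90; 0xE1 ⊕ 0x90 = 0x71.
C[3]: E(K, 0x71) = 0x96; 0xCE ⊕ 0x96 = 0x58.
C[4]: E(K, 0x58) = 0x7D; 0x85 ⊕ 0x7D = 0xF8.

C[1] = 0x6B, C[2] = 0x71, C[3] = 0x58, C[4] = 0xF8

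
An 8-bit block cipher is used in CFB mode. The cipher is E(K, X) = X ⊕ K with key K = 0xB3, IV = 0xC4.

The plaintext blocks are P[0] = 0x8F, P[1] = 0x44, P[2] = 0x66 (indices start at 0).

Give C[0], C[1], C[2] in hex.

CFB encryption: C_i = P_i ⊕ E(K, C_{i−1}), with C_{−1} = IV.
C[0]: E(K, 0xC4) = 0x77; 0x8F ⊕ 0x77 = 0xF8.
C[1]: E(K, 0xF8) = 0x4B; 0x44 ⊕ 0x4B = 0x0F.
C[2]: E(K, 0x0F) = 0xBC; 0x66 ⊕ 0xBC = 0xDA.

C[0] = 0xF8, C[1] = 0x0F, C[2] = 0xDA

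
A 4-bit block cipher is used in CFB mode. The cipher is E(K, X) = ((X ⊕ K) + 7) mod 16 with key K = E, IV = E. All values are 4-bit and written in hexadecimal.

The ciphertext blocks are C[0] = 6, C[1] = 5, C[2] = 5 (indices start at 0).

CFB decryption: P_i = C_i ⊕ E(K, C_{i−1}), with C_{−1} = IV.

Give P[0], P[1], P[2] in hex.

P[0] = 1, P[1] = A, P[2] = 7

P[0]: E(K, E) = 7; 6 ⊕ 7 = 1.
P[1]: E(K, 6) = F; 5 ⊕ F = A.
P[2]: E(K, 5) = 2; 5 ⊕ 2 = 7.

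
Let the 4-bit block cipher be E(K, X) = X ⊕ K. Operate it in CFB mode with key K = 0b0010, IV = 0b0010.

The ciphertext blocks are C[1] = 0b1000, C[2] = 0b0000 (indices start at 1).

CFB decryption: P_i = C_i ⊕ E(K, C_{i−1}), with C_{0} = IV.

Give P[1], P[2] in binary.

P[1] = 0b1000, P[2] = 0b1010

P[1]: E(K, 0b0010) = 0b0000; 0b1000 ⊕ 0b0000 = 0b1000.
P[2]: E(K, 0b1000) = 0b1010; 0b0000 ⊕ 0b1010 = 0b1010.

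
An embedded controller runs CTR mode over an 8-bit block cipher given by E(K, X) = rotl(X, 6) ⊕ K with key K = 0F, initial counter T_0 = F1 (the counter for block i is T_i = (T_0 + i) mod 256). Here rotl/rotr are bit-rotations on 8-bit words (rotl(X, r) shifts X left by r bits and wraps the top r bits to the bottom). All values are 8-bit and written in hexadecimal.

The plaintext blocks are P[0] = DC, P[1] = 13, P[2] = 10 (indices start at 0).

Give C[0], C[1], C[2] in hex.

CTR encryption: S_i = E(K, T_i) where T_i is the counter for block i; C_i = P_i ⊕ S_i.
C[0]: T = F1, S = E(K, T) = 73; DC ⊕ 73 = AF.
C[1]: T = F2, S = E(K, T) = B3; 13 ⊕ B3 = A0.
C[2]: T = F3, S = E(K, T) = F3; 10 ⊕ F3 = E3.

C[0] = AF, C[1] = A0, C[2] = E3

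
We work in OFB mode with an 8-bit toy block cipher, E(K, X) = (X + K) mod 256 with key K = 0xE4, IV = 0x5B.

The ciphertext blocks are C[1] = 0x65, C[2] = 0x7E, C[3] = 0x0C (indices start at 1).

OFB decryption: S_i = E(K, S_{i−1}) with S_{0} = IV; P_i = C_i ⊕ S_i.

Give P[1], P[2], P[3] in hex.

P[1] = 0x5A, P[2] = 0x5D, P[3] = 0x0B

P[1]: S = E(K, 0x5B) = 0x3F; 0x65 ⊕ 0x3F = 0x5A.
P[2]: S = E(K, 0x3F) = 0x23; 0x7E ⊕ 0x23 = 0x5D.
P[3]: S = E(K, 0x23) = 0x07; 0x0C ⊕ 0x07 = 0x0B.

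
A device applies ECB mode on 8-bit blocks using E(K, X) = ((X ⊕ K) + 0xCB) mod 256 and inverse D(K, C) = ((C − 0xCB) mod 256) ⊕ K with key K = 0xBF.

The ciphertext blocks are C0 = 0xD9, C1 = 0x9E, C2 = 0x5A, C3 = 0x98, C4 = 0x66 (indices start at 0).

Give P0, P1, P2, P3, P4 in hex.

P0 = 0xB1, P1 = 0x6C, P2 = 0x30, P3 = 0x72, P4 = 0x24

ECB decryption: P_i = D(K, C_i).
P0: D(K, 0xD9) = 0xB1.
P1: D(K, 0x9E) = 0x6C.
P2: D(K, 0x5A) = 0x30.
P3: D(K, 0x98) = 0x72.
P4: D(K, 0x66) = 0x24.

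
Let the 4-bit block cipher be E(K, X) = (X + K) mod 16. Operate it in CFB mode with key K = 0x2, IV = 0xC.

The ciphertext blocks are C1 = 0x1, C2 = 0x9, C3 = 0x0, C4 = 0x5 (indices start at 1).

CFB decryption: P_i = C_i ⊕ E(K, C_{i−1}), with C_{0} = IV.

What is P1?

P1: E(K, 0xC) = 0xE; 0x1 ⊕ 0xE = 0xF.

P1 = 0xF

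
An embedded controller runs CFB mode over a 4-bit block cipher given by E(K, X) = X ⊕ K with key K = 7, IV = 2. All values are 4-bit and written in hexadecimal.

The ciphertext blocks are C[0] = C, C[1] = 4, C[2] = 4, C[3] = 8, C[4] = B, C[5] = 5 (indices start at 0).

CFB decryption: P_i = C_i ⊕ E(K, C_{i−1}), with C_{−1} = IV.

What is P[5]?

P[5]: E(K, B) = C; 5 ⊕ C = 9.

P[5] = 9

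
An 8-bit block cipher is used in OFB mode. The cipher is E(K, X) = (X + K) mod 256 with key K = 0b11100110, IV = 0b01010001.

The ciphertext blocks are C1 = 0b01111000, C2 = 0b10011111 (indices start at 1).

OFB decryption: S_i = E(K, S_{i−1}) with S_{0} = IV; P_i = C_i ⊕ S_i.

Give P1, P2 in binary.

P1: S = E(K, 0b01010001) = 0b00110111; 0b01111000 ⊕ 0b00110111 = 0b01001111.
P2: S = E(K, 0b00110111) = 0b00011101; 0b10011111 ⊕ 0b00011101 = 0b10000010.

P1 = 0b01001111, P2 = 0b10000010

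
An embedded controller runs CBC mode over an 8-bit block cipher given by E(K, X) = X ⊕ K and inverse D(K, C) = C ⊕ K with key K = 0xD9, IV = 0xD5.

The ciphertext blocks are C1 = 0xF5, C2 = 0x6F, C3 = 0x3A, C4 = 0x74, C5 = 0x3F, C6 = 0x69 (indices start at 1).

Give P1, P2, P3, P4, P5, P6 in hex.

CBC decryption: P_i = D(K, C_i) ⊕ C_{i−1}, with C_{0} = IV.
P1: D(K, 0xF5) = 0x2C; 0x2C ⊕ 0xD5 = 0xF9.
P2: D(K, 0x6F) = 0xB6; 0xB6 ⊕ 0xF5 = 0x43.
P3: D(K, 0x3A) = 0xE3; 0xE3 ⊕ 0x6F = 0x8C.
P4: D(K, 0x74) = 0xAD; 0xAD ⊕ 0x3A = 0x97.
P5: D(K, 0x3F) = 0xE6; 0xE6 ⊕ 0x74 = 0x92.
P6: D(K, 0x69) = 0xB0; 0xB0 ⊕ 0x3F = 0x8F.

P1 = 0xF9, P2 = 0x43, P3 = 0x8C, P4 = 0x97, P5 = 0x92, P6 = 0x8F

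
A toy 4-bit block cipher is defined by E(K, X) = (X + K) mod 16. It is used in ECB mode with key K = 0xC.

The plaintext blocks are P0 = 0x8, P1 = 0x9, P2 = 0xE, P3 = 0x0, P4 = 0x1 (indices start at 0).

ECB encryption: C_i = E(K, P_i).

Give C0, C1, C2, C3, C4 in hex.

C0: E(K, 0x8) = 0x4.
C1: E(K, 0x9) = 0x5.
C2: E(K, 0xE) = 0xA.
C3: E(K, 0x0) = 0xC.
C4: E(K, 0x1) = 0xD.

C0 = 0x4, C1 = 0x5, C2 = 0xA, C3 = 0xC, C4 = 0xD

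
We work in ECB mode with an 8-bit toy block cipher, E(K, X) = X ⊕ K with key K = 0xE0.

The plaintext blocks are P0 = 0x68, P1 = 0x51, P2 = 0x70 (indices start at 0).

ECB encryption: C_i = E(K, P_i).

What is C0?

C0: E(K, 0x68) = 0x88.

C0 = 0x88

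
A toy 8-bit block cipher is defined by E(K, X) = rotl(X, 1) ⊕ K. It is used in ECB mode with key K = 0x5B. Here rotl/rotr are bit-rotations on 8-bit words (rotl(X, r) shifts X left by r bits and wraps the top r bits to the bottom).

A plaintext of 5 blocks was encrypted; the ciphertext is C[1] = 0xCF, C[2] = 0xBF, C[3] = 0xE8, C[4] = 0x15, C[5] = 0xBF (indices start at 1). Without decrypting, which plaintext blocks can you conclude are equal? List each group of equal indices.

ECB encrypts each block independently with the same key, so equal ciphertext blocks imply equal plaintext blocks.
C[2] = C[5] = 0xBF, so P[2] = P[5].

P[2] = P[5]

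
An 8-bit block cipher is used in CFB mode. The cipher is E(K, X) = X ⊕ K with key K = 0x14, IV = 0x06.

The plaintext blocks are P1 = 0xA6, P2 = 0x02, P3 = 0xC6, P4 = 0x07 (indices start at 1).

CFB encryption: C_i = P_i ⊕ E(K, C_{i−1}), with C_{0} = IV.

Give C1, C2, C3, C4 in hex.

C1 = 0xB4, C2 = 0xA2, C3 = 0x70, C4 = 0x63

C1: E(K, 0x06) = 0x12; 0xA6 ⊕ 0x12 = 0xB4.
C2: E(K, 0xB4) = 0xA0; 0x02 ⊕ 0xA0 = 0xA2.
C3: E(K, 0xA2) = 0xB6; 0xC6 ⊕ 0xB6 = 0x70.
C4: E(K, 0x70) = 0x64; 0x07 ⊕ 0x64 = 0x63.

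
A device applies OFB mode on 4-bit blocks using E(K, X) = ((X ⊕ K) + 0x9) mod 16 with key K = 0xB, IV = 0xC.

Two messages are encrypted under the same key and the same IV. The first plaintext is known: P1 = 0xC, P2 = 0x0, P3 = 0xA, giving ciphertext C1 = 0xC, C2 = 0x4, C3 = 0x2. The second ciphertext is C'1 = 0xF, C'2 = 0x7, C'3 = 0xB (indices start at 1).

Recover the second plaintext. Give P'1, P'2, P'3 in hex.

P'1 = 0xF, P'2 = 0x3, P'3 = 0x3

In OFB with a reused IV, both messages share the same keystream S_i, so C_i ⊕ C'_i = P_i ⊕ P'_i and thus P'_i = P_i ⊕ C_i ⊕ C'_i.
P'1: 0xC ⊕ 0xC ⊕ 0xF = 0xF.
P'2: 0x0 ⊕ 0x4 ⊕ 0x7 = 0x3.
P'3: 0xA ⊕ 0x2 ⊕ 0xB = 0x3.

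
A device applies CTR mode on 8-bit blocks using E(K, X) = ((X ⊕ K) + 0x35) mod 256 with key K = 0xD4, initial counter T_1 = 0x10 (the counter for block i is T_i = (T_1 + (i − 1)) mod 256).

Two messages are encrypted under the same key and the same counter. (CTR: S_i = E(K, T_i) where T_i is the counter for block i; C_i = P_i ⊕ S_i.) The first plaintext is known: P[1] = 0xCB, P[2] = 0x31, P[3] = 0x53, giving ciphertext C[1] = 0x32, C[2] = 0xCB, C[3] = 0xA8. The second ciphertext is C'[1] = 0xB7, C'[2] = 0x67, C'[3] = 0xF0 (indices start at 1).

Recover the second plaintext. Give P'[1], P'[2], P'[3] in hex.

In CTR with a reused counter, both messages share the same keystream S_i, so C_i ⊕ C'_i = P_i ⊕ P'_i and thus P'_i = P_i ⊕ C_i ⊕ C'_i.
P'[1]: 0xCB ⊕ 0x32 ⊕ 0xB7 = 0x4E.
P'[2]: 0x31 ⊕ 0xCB ⊕ 0x67 = 0x9D.
P'[3]: 0x53 ⊕ 0xA8 ⊕ 0xF0 = 0x0B.

P'[1] = 0x4E, P'[2] = 0x9D, P'[3] = 0x0B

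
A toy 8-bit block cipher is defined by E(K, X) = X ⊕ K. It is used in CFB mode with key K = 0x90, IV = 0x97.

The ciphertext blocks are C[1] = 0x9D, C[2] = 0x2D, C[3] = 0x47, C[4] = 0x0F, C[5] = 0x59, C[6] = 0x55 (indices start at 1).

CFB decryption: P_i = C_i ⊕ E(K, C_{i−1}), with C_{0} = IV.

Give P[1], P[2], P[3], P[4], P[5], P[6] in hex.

P[1] = 0x9A, P[2] = 0x20, P[3] = 0xFA, P[4] = 0xD8, P[5] = 0xC6, P[6] = 0x9C

P[1]: E(K, 0x97) = 0x07; 0x9D ⊕ 0x07 = 0x9A.
P[2]: E(K, 0x9D) = 0x0D; 0x2D ⊕ 0x0D = 0x20.
P[3]: E(K, 0x2D) = 0xBD; 0x47 ⊕ 0xBD = 0xFA.
P[4]: E(K, 0x47) = 0xD7; 0x0F ⊕ 0xD7 = 0xD8.
P[5]: E(K, 0x0F) = 0x9F; 0x59 ⊕ 0x9F = 0xC6.
P[6]: E(K, 0x59) = 0xC9; 0x55 ⊕ 0xC9 = 0x9C.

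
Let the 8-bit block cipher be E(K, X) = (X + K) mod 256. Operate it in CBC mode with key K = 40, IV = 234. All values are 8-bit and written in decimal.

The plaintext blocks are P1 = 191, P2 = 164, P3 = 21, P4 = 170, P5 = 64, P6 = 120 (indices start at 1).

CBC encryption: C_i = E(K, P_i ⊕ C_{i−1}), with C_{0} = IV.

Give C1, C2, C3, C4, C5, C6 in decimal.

C1: P1 ⊕ 234 = 85; E(K, 85) = 125.
C2: P2 ⊕ 125 = 217; E(K, 217) = 1.
C3: P3 ⊕ 1 = 20; E(K, 20) = 60.
C4: P4 ⊕ 60 = 150; E(K, 150) = 190.
C5: P5 ⊕ 190 = 254; E(K, 254) = 38.
C6: P6 ⊕ 38 = 94; E(K, 94) = 134.

C1 = 125, C2 = 1, C3 = 60, C4 = 190, C5 = 38, C6 = 134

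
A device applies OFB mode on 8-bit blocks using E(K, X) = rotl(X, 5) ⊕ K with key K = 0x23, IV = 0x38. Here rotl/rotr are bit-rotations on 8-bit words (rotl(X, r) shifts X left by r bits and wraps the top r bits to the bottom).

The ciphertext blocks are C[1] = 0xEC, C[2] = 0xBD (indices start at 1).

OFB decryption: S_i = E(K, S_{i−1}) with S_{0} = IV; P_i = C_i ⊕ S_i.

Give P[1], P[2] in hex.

P[1]: S = E(K, 0x38) = 0x24; 0xEC ⊕ 0x24 = 0xC8.
P[2]: S = E(K, 0x24) = 0xA7; 0xBD ⊕ 0xA7 = 0x1A.

P[1] = 0xC8, P[2] = 0x1A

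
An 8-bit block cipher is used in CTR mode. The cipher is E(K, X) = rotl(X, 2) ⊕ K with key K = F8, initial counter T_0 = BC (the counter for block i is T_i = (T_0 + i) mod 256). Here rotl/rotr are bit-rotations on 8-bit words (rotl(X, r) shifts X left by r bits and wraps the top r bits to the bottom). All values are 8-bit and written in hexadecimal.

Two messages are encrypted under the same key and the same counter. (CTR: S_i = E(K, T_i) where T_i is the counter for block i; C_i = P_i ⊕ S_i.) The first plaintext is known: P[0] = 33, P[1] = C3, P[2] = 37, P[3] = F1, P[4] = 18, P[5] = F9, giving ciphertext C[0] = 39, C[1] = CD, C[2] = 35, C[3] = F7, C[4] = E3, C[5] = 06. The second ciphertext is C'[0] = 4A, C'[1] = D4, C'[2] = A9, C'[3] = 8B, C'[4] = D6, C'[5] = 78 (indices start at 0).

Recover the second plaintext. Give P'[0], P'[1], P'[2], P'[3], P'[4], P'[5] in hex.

In CTR with a reused counter, both messages share the same keystream S_i, so C_i ⊕ C'_i = P_i ⊕ P'_i and thus P'_i = P_i ⊕ C_i ⊕ C'_i.
P'[0]: 33 ⊕ 39 ⊕ 4A = 40.
P'[1]: C3 ⊕ CD ⊕ D4 = DA.
P'[2]: 37 ⊕ 35 ⊕ A9 = AB.
P'[3]: F1 ⊕ F7 ⊕ 8B = 8D.
P'[4]: 18 ⊕ E3 ⊕ D6 = 2D.
P'[5]: F9 ⊕ 06 ⊕ 78 = 87.

P'[0] = 40, P'[1] = DA, P'[2] = AB, P'[3] = 8D, P'[4] = 2D, P'[5] = 87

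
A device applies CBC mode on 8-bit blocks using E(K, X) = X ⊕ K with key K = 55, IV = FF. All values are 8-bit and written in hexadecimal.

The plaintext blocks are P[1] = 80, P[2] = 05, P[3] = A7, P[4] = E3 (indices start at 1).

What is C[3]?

C[3] = 88

CBC encryption: C_i = E(K, P_i ⊕ C_{i−1}), with C_{0} = IV.
C[1]: P[1] ⊕ FF = 7F; E(K, 7F) = 2A.
C[2]: P[2] ⊕ 2A = 2F; E(K, 2F) = 7A.
C[3]: P[3] ⊕ 7A = DD; E(K, DD) = 88.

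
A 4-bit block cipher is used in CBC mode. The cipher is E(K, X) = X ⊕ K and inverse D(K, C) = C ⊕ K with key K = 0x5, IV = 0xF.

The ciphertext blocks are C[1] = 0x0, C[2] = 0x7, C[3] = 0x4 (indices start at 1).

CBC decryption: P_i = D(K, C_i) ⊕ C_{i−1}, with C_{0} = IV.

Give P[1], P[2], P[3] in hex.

P[1] = 0xA, P[2] = 0x2, P[3] = 0x6

P[1]: D(K, 0x0) = 0x5; 0x5 ⊕ 0xF = 0xA.
P[2]: D(K, 0x7) = 0x2; 0x2 ⊕ 0x0 = 0x2.
P[3]: D(K, 0x4) = 0x1; 0x1 ⊕ 0x7 = 0x6.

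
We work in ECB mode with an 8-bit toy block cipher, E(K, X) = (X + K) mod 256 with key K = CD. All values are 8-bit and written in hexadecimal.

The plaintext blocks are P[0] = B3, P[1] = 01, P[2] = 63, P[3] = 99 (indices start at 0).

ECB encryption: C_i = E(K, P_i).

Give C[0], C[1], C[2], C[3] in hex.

C[0]: E(K, B3) = 80.
C[1]: E(K, 01) = CE.
C[2]: E(K, 63) = 30.
C[3]: E(K, 99) = 66.

C[0] = 80, C[1] = CE, C[2] = 30, C[3] = 66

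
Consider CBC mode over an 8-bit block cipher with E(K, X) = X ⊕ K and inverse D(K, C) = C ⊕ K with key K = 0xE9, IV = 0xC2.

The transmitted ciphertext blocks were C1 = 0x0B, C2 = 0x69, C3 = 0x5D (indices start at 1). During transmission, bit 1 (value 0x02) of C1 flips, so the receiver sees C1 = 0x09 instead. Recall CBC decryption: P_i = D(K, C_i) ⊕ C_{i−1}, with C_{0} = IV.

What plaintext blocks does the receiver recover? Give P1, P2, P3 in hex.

Only C1 changed, to 0x09. In CBC, a change in C_i garbles P_i and flips the same bit in P_{i+1}. Decrypting the received ciphertext:
P1: D(K, 0x09) = 0xE0; 0xE0 ⊕ 0xC2 = 0x22.
P2: D(K, 0x69) = 0x80; 0x80 ⊕ 0x09 = 0x89.
P3: D(K, 0x5D) = 0xB4; 0xB4 ⊕ 0x69 = 0xDD.
Blocks that differ from the original plaintext: P1, P2.

P1 = 0x22, P2 = 0x89, P3 = 0xDD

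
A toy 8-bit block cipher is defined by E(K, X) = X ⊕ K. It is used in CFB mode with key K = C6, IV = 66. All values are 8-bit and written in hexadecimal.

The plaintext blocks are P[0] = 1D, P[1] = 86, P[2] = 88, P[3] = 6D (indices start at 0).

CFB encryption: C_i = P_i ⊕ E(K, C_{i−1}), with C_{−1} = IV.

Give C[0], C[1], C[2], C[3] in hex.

C[0] = BD, C[1] = FD, C[2] = B3, C[3] = 18

C[0]: E(K, 66) = A0; 1D ⊕ A0 = BD.
C[1]: E(K, BD) = 7B; 86 ⊕ 7B = FD.
C[2]: E(K, FD) = 3B; 88 ⊕ 3B = B3.
C[3]: E(K, B3) = 75; 6D ⊕ 75 = 18.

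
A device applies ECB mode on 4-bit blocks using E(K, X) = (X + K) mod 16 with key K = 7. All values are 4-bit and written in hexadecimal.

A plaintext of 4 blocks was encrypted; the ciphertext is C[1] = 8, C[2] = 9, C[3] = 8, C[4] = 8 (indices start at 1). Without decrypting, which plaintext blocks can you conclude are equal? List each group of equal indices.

P[1] = P[3] = P[4]

ECB encrypts each block independently with the same key, so equal ciphertext blocks imply equal plaintext blocks.
C[1] = C[3] = C[4] = 8, so P[1] = P[3] = P[4].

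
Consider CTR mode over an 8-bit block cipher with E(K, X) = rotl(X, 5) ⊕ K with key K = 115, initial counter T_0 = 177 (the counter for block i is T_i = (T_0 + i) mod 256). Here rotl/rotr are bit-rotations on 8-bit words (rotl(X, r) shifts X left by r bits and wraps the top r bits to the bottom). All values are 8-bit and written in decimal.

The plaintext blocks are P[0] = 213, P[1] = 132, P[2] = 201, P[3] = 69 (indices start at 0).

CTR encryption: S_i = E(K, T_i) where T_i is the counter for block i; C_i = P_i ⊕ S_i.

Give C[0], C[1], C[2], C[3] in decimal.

C[0] = 144, C[1] = 161, C[2] = 204, C[3] = 160

C[0]: T = 177, S = E(K, T) = 69; 213 ⊕ 69 = 144.
C[1]: T = 178, S = E(K, T) = 37; 132 ⊕ 37 = 161.
C[2]: T = 179, S = E(K, T) = 5; 201 ⊕ 5 = 204.
C[3]: T = 180, S = E(K, T) = 229; 69 ⊕ 229 = 160.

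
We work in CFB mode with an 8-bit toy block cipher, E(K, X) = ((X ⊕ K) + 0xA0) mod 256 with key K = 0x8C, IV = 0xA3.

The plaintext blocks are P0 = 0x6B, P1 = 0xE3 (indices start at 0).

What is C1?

C1 = 0x2B

CFB encryption: C_i = P_i ⊕ E(K, C_{i−1}), with C_{−1} = IV.
C0: E(K, 0xA3) = 0xCF; 0x6B ⊕ 0xCF = 0xA4.
C1: E(K, 0xA4) = 0xC8; 0xE3 ⊕ 0xC8 = 0x2B.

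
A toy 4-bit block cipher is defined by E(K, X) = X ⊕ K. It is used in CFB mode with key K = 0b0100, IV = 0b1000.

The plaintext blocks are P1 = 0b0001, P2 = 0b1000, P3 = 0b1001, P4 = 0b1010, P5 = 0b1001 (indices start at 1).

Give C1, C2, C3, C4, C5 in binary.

C1 = 0b1101, C2 = 0b0001, C3 = 0b1100, C4 = 0b0010, C5 = 0b1111

CFB encryption: C_i = P_i ⊕ E(K, C_{i−1}), with C_{0} = IV.
C1: E(K, 0b1000) = 0b1100; 0b0001 ⊕ 0b1100 = 0b1101.
C2: E(K, 0b1101) = 0b1001; 0b1000 ⊕ 0b1001 = 0b0001.
C3: E(K, 0b0001) = 0b0101; 0b1001 ⊕ 0b0101 = 0b1100.
C4: E(K, 0b1100) = 0b1000; 0b1010 ⊕ 0b1000 = 0b0010.
C5: E(K, 0b0010) = 0b0110; 0b1001 ⊕ 0b0110 = 0b1111.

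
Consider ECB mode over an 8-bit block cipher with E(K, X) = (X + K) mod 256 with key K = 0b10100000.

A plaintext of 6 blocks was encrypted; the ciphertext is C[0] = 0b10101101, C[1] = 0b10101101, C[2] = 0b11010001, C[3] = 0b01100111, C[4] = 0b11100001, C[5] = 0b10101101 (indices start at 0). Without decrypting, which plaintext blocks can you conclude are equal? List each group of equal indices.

ECB encrypts each block independently with the same key, so equal ciphertext blocks imply equal plaintext blocks.
C[0] = C[1] = C[5] = 0b10101101, so P[0] = P[1] = P[5].

P[0] = P[1] = P[5]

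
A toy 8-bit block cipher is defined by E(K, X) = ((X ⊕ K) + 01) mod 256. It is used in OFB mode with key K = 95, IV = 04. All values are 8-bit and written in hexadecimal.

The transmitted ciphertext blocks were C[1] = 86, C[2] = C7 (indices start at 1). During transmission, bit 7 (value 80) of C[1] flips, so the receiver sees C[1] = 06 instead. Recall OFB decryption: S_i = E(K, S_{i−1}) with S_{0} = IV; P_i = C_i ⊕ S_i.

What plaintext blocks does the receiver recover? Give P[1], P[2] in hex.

P[1] = 94, P[2] = CF

Only C[1] changed, to 06. In OFB, a change in C_i flips the same bit in P_i only; the keystream is unaffected. Decrypting the received ciphertext:
P[1]: S = E(K, 04) = 92; 06 ⊕ 92 = 94.
P[2]: S = E(K, 92) = 08; C7 ⊕ 08 = CF.
Blocks that differ from the original plaintext: P[1].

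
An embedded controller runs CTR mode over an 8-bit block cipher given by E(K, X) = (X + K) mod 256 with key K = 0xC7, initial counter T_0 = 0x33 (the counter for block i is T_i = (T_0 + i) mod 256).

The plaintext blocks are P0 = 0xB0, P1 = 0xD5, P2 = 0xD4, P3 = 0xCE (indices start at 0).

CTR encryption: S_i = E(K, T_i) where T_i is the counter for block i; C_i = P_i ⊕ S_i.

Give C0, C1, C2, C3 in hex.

C0 = 0x4A, C1 = 0x2E, C2 = 0x28, C3 = 0x33

C0: T = 0x33, S = E(K, T) = 0xFA; 0xB0 ⊕ 0xFA = 0x4A.
C1: T = 0x34, S = E(K, T) = 0xFB; 0xD5 ⊕ 0xFB = 0x2E.
C2: T = 0x35, S = E(K, T) = 0xFC; 0xD4 ⊕ 0xFC = 0x28.
C3: T = 0x36, S = E(K, T) = 0xFD; 0xCE ⊕ 0xFD = 0x33.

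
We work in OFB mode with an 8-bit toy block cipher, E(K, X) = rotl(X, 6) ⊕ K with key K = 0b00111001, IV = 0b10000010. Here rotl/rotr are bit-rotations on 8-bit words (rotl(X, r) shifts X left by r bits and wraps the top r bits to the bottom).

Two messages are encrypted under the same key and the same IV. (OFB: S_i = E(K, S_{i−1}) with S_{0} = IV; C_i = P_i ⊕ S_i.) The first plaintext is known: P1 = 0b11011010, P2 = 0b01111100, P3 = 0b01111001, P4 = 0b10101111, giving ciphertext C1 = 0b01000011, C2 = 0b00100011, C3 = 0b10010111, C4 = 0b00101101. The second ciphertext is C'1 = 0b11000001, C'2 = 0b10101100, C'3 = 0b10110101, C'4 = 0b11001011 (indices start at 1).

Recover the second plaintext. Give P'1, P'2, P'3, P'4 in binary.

P'1 = 0b01011000, P'2 = 0b11110011, P'3 = 0b01011011, P'4 = 0b01001001

In OFB with a reused IV, both messages share the same keystream S_i, so C_i ⊕ C'_i = P_i ⊕ P'_i and thus P'_i = P_i ⊕ C_i ⊕ C'_i.
P'1: 0b11011010 ⊕ 0b01000011 ⊕ 0b11000001 = 0b01011000.
P'2: 0b01111100 ⊕ 0b00100011 ⊕ 0b10101100 = 0b11110011.
P'3: 0b01111001 ⊕ 0b10010111 ⊕ 0b10110101 = 0b01011011.
P'4: 0b10101111 ⊕ 0b00101101 ⊕ 0b11001011 = 0b01001001.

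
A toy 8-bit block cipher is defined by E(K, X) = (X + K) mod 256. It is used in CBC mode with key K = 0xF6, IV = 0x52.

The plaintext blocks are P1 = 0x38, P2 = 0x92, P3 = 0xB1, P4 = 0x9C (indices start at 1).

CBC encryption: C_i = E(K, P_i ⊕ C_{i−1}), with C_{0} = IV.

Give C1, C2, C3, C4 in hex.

C1: P1 ⊕ 0x52 = 0x6A; E(K, 0x6A) = 0x60.
C2: P2 ⊕ 0x60 = 0xF2; E(K, 0xF2) = 0xE8.
C3: P3 ⊕ 0xE8 = 0x59; E(K, 0x59) = 0x4F.
C4: P4 ⊕ 0x4F = 0xD3; E(K, 0xD3) = 0xC9.

C1 = 0x60, C2 = 0xE8, C3 = 0x4F, C4 = 0xC9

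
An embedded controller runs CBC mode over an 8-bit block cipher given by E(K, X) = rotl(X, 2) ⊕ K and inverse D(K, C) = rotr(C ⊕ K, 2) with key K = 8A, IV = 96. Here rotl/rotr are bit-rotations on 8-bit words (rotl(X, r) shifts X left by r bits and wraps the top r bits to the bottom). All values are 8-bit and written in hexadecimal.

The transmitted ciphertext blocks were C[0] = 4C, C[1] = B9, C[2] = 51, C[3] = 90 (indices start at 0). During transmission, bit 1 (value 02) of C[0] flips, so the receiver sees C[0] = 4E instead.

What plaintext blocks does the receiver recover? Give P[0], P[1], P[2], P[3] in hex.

P[0] = A7, P[1] = 82, P[2] = 4F, P[3] = D7

CBC decryption: P_i = D(K, C_i) ⊕ C_{i−1}, with C_{−1} = IV.
Only C[0] changed, to 4E. In CBC, a change in C_i garbles P_i and flips the same bit in P_{i+1}. Decrypting the received ciphertext:
P[0]: D(K, 4E) = 31; 31 ⊕ 96 = A7.
P[1]: D(K, B9) = CC; CC ⊕ 4E = 82.
P[2]: D(K, 51) = F6; F6 ⊕ B9 = 4F.
P[3]: D(K, 90) = 86; 86 ⊕ 51 = D7.
Blocks that differ from the original plaintext: P[0], P[1].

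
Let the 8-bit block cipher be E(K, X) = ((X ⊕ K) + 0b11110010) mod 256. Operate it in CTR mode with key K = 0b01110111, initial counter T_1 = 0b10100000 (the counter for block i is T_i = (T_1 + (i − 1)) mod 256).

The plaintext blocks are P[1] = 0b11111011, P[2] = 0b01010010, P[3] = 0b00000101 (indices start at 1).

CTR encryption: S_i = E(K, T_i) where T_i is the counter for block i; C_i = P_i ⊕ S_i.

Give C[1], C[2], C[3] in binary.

C[1]: T = 0b10100000, S = E(K, T) = 0b11001001; 0b11111011 ⊕ 0b11001001 = 0b00110010.
C[2]: T = 0b10100001, S = E(K, T) = 0b11001000; 0b01010010 ⊕ 0b11001000 = 0b10011010.
C[3]: T = 0b10100010, S = E(K, T) = 0b11000111; 0b00000101 ⊕ 0b11000111 = 0b11000010.

C[1] = 0b00110010, C[2] = 0b10011010, C[3] = 0b11000010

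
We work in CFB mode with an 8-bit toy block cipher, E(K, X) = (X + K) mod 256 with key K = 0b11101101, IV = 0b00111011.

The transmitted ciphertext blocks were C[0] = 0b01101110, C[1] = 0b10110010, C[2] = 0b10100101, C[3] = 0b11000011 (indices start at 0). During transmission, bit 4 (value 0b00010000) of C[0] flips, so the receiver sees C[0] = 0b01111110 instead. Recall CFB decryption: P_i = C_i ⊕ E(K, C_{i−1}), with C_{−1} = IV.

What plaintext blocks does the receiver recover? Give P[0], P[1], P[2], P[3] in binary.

Only C[0] changed, to 0b01111110. In CFB, a change in C_i flips the same bit in P_i and garbles P_{i+1}. Decrypting the received ciphertext:
P[0]: E(K, 0b00111011) = 0b00101000; 0b01111110 ⊕ 0b00101000 = 0b01010110.
P[1]: E(K, 0b01111110) = 0b01101011; 0b10110010 ⊕ 0b01101011 = 0b11011001.
P[2]: E(K, 0b10110010) = 0b10011111; 0b10100101 ⊕ 0b10011111 = 0b00111010.
P[3]: E(K, 0b10100101) = 0b10010010; 0b11000011 ⊕ 0b10010010 = 0b01010001.
Blocks that differ from the original plaintext: P[0], P[1].

P[0] = 0b01010110, P[1] = 0b11011001, P[2] = 0b00111010, P[3] = 0b01010001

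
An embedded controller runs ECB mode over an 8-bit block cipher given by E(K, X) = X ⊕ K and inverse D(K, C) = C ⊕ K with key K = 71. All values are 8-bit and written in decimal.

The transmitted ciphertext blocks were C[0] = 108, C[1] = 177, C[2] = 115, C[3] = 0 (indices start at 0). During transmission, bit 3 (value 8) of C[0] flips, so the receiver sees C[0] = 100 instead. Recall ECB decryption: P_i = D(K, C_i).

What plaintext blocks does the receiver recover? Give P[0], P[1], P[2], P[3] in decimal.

P[0] = 35, P[1] = 246, P[2] = 52, P[3] = 71

Only C[0] changed, to 100. In ECB, a change in C_i affects only P_i. Decrypting the received ciphertext:
P[0]: D(K, 100) = 35.
P[1]: D(K, 177) = 246.
P[2]: D(K, 115) = 52.
P[3]: D(K, 0) = 71.
Blocks that differ from the original plaintext: P[0].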